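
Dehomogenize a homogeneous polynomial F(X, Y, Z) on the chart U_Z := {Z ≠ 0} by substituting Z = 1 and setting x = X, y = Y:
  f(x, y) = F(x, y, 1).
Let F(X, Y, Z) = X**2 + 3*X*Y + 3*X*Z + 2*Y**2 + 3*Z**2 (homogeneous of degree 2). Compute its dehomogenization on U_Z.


f(x, y) = x**2 + 3*x*y + 3*x + 2*y**2 + 3

On U_Z we set Z = 1. Each monomial c·X^i·Y^j·Z^k in F becomes c·x^i·y^j·1^k = c·x^i·y^j.
Substituting Z = 1: F(X, Y, 1) = x**2 + 3*x*y + 3*x + 2*y**2 + 3.
Note: deg(f) ≤ deg(F) = 2; strict inequality happens when F is divisible by Z (lost terms).


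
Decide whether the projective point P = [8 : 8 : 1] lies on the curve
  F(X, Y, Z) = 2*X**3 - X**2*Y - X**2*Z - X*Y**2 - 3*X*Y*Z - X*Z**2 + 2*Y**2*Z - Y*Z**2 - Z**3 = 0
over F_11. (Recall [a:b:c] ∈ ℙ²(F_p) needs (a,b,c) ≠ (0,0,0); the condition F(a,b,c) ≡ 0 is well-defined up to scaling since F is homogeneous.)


F(8,8,1) ≡ 9 (mod 11); P is NOT on the curve.

Evaluate F(8, 8, 1) term-by-term (mod 11).
  2*X**3 ↦ 2·512·1·1 = 1024
  -X**2*Y ↦ -1·64·8·1 = -512
  -X**2*Z ↦ -1·64·1·1 = -64
  -X*Y**2 ↦ -1·8·64·1 = -512
  -3*X*Y*Z ↦ -3·8·8·1 = -192
  -X*Z**2 ↦ -1·8·1·1 = -8
  2*Y**2*Z ↦ 2·1·64·1 = 128
  -Y*Z**2 ↦ -1·1·8·1 = -8
  -Z**3 ↦ -1·1·1·1 = -1
Sum: F(8, 8, 1) = (1024) + (-512) + (-64) + (-512) + (-192) + (-8) + (128) + (-8) + (-1) = -145.
Reducing mod 11: -145 ≡ 9 (mod 11).
Since F(a, b, c) ≡ 9 ≠ 0 (mod 11), P does NOT lie on the curve.


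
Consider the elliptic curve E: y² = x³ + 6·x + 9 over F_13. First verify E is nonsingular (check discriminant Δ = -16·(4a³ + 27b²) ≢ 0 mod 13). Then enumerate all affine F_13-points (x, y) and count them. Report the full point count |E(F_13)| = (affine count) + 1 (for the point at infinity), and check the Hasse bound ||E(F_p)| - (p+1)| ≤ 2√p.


Affine points = {(0, 3), (0, 10), (1, 4), (1, 9), (2, 4), (2, 9), (6, 1), (6, 12), (7, 2), (7, 11), (8, 6), (8, 7), (9, 5), (9, 8), (10, 4), (10, 9)}; affine count = 16; |E(F_13)| = 17.

Discriminant check: Δ ∝ 4a³ + 27b² = 4·6³ + 27·9² = 4·216 + 27·81 ≡ 9 (mod 13). Nonzero ⇒ E is nonsingular.
For each x ∈ F_13, compute rhs = x³ + 6·x + 9 mod 13, then count y ∈ F_13 with y² ≡ rhs.
  x = 0: rhs = 9, matching y values: 3, 10 (2 points).
  x = 1: rhs = 3, matching y values: 4, 9 (2 points).
  x = 2: rhs = 3, matching y values: 4, 9 (2 points).
  x = 3: rhs = 2, matching y values: none (0 points).
  x = 4: rhs = 6, matching y values: none (0 points).
  x = 5: rhs = 8, matching y values: none (0 points).
  x = 6: rhs = 1, matching y values: 1, 12 (2 points).
  x = 7: rhs = 4, matching y values: 2, 11 (2 points).
  x = 8: rhs = 10, matching y values: 6, 7 (2 points).
  x = 9: rhs = 12, matching y values: 5, 8 (2 points).
  x = 10: rhs = 3, matching y values: 4, 9 (2 points).
  x = 11: rhs = 2, matching y values: none (0 points).
  x = 12: rhs = 2, matching y values: none (0 points).
Total affine count: 16.
Full point count |E(F_13)| = 16 + 1 = 17.
Hasse bound: |17 − (13+1)| = |3| = 3 ≤ 2√13 ≈ 7.2111 ✓.


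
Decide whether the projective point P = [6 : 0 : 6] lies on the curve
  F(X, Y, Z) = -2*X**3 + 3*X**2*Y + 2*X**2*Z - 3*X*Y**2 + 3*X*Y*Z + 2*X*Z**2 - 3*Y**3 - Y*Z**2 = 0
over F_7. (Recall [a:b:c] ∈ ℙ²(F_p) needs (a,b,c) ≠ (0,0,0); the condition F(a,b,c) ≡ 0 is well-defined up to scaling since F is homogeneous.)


F(6,0,6) ≡ 5 (mod 7); P is NOT on the curve.

Evaluate F(6, 0, 6) term-by-term (mod 7).
  -2*X**3 ↦ -2·216·1·1 = -432
  3*X**2*Y ↦ 3·36·0·1 = 0
  2*X**2*Z ↦ 2·36·1·6 = 432
  -3*X*Y**2 ↦ -3·6·0·1 = 0
  3*X*Y*Z ↦ 3·6·0·6 = 0
  2*X*Z**2 ↦ 2·6·1·36 = 432
  -3*Y**3 ↦ -3·1·0·1 = 0
  -Y*Z**2 ↦ -1·1·0·36 = 0
Sum: F(6, 0, 6) = (-432) + (0) + (432) + (0) + (0) + (432) + (0) + (0) = 432.
Reducing mod 7: 432 ≡ 5 (mod 7).
Since F(a, b, c) ≡ 5 ≠ 0 (mod 7), P does NOT lie on the curve.


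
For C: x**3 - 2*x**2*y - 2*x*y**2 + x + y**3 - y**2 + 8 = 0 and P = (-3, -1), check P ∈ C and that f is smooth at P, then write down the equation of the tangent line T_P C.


Tangent line at P: 14*x - 25*y + 17 = 0.

Step 1: f(-3, -1) = 0, so P lies on C.
Step 2: partial derivatives
  f_x(x, y) = 3*x**2 - 4*x*y - 2*y**2 + 1, f_y(x, y) = -2*x**2 - 4*x*y + 3*y**2 - 2*y.
  f_x(P) = 14, f_y(P) = -25 (gradient nonzero, so P is smooth).
Step 3: tangent line at P: 14·(x − -3) + -25·(y − -1) = 0.
Expanding: 14*x - 25*y + 17 = 0.


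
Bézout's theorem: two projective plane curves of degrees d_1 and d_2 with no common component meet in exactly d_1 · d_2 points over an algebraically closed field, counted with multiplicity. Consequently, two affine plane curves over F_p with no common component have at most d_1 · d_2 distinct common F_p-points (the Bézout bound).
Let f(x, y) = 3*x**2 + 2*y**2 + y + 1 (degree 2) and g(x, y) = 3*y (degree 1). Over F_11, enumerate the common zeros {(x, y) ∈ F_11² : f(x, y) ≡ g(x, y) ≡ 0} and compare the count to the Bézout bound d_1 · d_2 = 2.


Common zeros: ∅; count = 0; Bézout bound = 2.

deg(f) = 2, deg(g) = 1, so Bézout bound = 2.
Scan x ∈ F_11. For each x, list the y ∈ F_11 with f(x, y) ≡ 0 and those with g(x, y) ≡ 0 (mod 11); the common zeros in that column are the intersection.
  x = 0: f ≡ 0 at y ∈ {2, 3}; g ≡ 0 at y ∈ {0}; common: ∅.
  x = 1: f ≡ 0 at y ∈ ∅; g ≡ 0 at y ∈ {0}; common: ∅.
  x = 2: f ≡ 0 at y ∈ ∅; g ≡ 0 at y ∈ {0}; common: ∅.
  x = 3: f ≡ 0 at y ∈ ∅; g ≡ 0 at y ∈ {0}; common: ∅.
  x = 4: f ≡ 0 at y ∈ {7, 9}; g ≡ 0 at y ∈ {0}; common: ∅.
  x = 5: f ≡ 0 at y ∈ {6, 10}; g ≡ 0 at y ∈ {0}; common: ∅.
  x = 6: f ≡ 0 at y ∈ {6, 10}; g ≡ 0 at y ∈ {0}; common: ∅.
  x = 7: f ≡ 0 at y ∈ {7, 9}; g ≡ 0 at y ∈ {0}; common: ∅.
  x = 8: f ≡ 0 at y ∈ ∅; g ≡ 0 at y ∈ {0}; common: ∅.
  x = 9: f ≡ 0 at y ∈ ∅; g ≡ 0 at y ∈ {0}; common: ∅.
  x = 10: f ≡ 0 at y ∈ ∅; g ≡ 0 at y ∈ {0}; common: ∅.
Collecting: common zeros = ∅, so the count is 0.
Comparison with the Bézout bound: 0 ≤ 2 = deg(f)·deg(g), as expected for curves with no common component (the affine F_11-count falls short of the bound because intersections may lie at infinity, over extension fields, or carry multiplicity).


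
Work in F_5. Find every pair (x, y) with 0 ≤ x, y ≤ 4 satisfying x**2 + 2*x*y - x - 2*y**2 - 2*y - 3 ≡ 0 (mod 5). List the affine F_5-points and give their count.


Affine F_5-points: {(0, 2), (1, 1), (1, 4), (2, 2), (2, 4), (3, 1)}; count = 6.

For each of the 25 pairs (x, y) ∈ F_5², evaluate f(x, y) mod 5. Record the zeros.
  x = 0: [0↦2, 1↦3, 2↦0, 3↦3, 4↦2]  zeros at y ∈ {2}
  x = 1: [0↦2, 1↦0, 2↦4, 3↦4, 4↦0]  zeros at y ∈ {1, 4}
  x = 2: [0↦4, 1↦4, 2↦0, 3↦2, 4↦0]  zeros at y ∈ {2, 4}
  x = 3: [0↦3, 1↦0, 2↦3, 3↦2, 4↦2]  zeros at y ∈ {1}
  x = 4: [0↦4, 1↦3, 2↦3, 3↦4, 4↦1]  zeros at y ∈ ∅
Collecting zeros: affine points = {(0, 2), (1, 1), (1, 4), (2, 2), (2, 4), (3, 1)}.
Total count |C(F_5)_aff| = 6.


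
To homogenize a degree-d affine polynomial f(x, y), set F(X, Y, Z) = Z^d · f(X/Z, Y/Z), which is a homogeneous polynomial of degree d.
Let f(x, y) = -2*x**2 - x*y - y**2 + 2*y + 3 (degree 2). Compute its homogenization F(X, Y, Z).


F(X, Y, Z) = -2*X**2 - X*Y - Y**2 + 2*Y*Z + 3*Z**2

deg(f) = 2.
Substitute x = X/Z, y = Y/Z into f, then multiply by Z^2.
  monomial -2·x^2·y^0 ↦ -2·X^2·Y^0·Z^0.
  monomial -1·x^1·y^1 ↦ -1·X^1·Y^1·Z^0.
  monomial -1·x^0·y^2 ↦ -1·X^0·Y^2·Z^0.
  monomial 2·x^0·y^1 ↦ 2·X^0·Y^1·Z^1.
  monomial 3·x^0·y^0 ↦ 3·X^0·Y^0·Z^2.
Collecting: F(X, Y, Z) = -2*X**2 - X*Y - Y**2 + 2*Y*Z + 3*Z**2.


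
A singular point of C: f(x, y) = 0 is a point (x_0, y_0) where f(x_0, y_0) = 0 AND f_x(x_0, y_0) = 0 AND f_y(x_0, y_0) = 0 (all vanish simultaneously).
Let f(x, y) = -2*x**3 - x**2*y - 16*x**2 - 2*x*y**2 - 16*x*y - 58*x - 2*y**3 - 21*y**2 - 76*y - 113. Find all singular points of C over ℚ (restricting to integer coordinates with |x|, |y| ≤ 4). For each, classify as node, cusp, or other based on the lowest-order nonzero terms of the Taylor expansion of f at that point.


Singular points: {(-2, -3)}; classification: node.

Compute partial derivatives:
  f_x = -6*x**2 - 2*x*y - 32*x - 2*y**2 - 16*y - 58.
  f_y = -x**2 - 4*x*y - 16*x - 6*y**2 - 42*y - 76.
Scan x_0 ∈ {−4, ..., 4}. For each x_0, f_y(x_0, y) is a polynomial in y; find its integer roots y ∈ {−4, ..., 4}, then test f_x and f at those candidates.
  x = -4: f_y(-4, y) = -6*y**2 - 26*y - 28; vanishes at y ∈ {-2}. (-4, -2): f_x = -18 ≠ 0.
  x = -3: f_y(-3, y) = -6*y**2 - 30*y - 37; no integer root y with |y| ≤ 4.
  x = -2: f_y(-2, y) = -6*y**2 - 34*y - 48; vanishes at y ∈ {-3}. (-2, -3): f_x = 0, f = 0 — SINGULAR.
  x = -1: f_y(-1, y) = -6*y**2 - 38*y - 61; no integer root y with |y| ≤ 4.
  x = 0: f_y(0, y) = -6*y**2 - 42*y - 76; no integer root y with |y| ≤ 4.
  x = 1: f_y(1, y) = -6*y**2 - 46*y - 93; no integer root y with |y| ≤ 4.
  x = 2: f_y(2, y) = -6*y**2 - 50*y - 112; no integer root y with |y| ≤ 4.
  x = 3: f_y(3, y) = -6*y**2 - 54*y - 133; no integer root y with |y| ≤ 4.
  x = 4: f_y(4, y) = -6*y**2 - 58*y - 156; no integer root y with |y| ≤ 4.
Only singular point on the grid: (-2, -3).
Classify: substitute x = -2 + u, y = -3 + v and expand: f = -2*u**3 - u**2*v - u**2 - 2*u*v**2 - 2*v**3 + v**2.
No constant or linear terms (consistent with a singular point). Quadratic part: -u**2 + v**2. Cubic part: -2*u**3 - u**2*v - 2*u*v**2 - 2*v**3.
The quadratic part v**2 - u**2 = (v − u)(v + u) splits into two distinct linear factors, so there are two distinct tangent lines y − -3 = ±(x − -2) — this is a node (ordinary double point).
Classification: node.


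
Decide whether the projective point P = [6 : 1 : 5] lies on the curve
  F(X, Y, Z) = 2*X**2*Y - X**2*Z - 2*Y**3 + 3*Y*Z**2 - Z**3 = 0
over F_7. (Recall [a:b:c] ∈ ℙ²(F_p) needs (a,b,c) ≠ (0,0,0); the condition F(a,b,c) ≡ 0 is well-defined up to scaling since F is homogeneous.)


F(6,1,5) ≡ 1 (mod 7); P is NOT on the curve.

Evaluate F(6, 1, 5) term-by-term (mod 7).
  2*X**2*Y ↦ 2·36·1·1 = 72
  -X**2*Z ↦ -1·36·1·5 = -180
  -2*Y**3 ↦ -2·1·1·1 = -2
  3*Y*Z**2 ↦ 3·1·1·25 = 75
  -Z**3 ↦ -1·1·1·125 = -125
Sum: F(6, 1, 5) = (72) + (-180) + (-2) + (75) + (-125) = -160.
Reducing mod 7: -160 ≡ 1 (mod 7).
Since F(a, b, c) ≡ 1 ≠ 0 (mod 7), P does NOT lie on the curve.


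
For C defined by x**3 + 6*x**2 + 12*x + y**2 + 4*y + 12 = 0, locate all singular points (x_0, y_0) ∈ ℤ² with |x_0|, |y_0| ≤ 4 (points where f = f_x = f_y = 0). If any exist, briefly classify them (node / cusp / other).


Singular points: {(-2, -2)}; classification: cusp.

Compute partial derivatives:
  f_x = 3*x**2 + 12*x + 12.
  f_y = 2*y + 4.
Scan x_0 ∈ {−4, ..., 4}. For each x_0, f_y(x_0, y) is a polynomial in y; find its integer roots y ∈ {−4, ..., 4}, then test f_x and f at those candidates.
  x = -4: f_y(-4, y) = 2*y + 4; vanishes at y ∈ {-2}. (-4, -2): f_x = 12 ≠ 0.
  x = -3: f_y(-3, y) = 2*y + 4; vanishes at y ∈ {-2}. (-3, -2): f_x = 3 ≠ 0.
  x = -2: f_y(-2, y) = 2*y + 4; vanishes at y ∈ {-2}. (-2, -2): f_x = 0, f = 0 — SINGULAR.
  x = -1: f_y(-1, y) = 2*y + 4; vanishes at y ∈ {-2}. (-1, -2): f_x = 3 ≠ 0.
  x = 0: f_y(0, y) = 2*y + 4; vanishes at y ∈ {-2}. (0, -2): f_x = 12 ≠ 0.
  x = 1: f_y(1, y) = 2*y + 4; vanishes at y ∈ {-2}. (1, -2): f_x = 27 ≠ 0.
  x = 2: f_y(2, y) = 2*y + 4; vanishes at y ∈ {-2}. (2, -2): f_x = 48 ≠ 0.
  x = 3: f_y(3, y) = 2*y + 4; vanishes at y ∈ {-2}. (3, -2): f_x = 75 ≠ 0.
  x = 4: f_y(4, y) = 2*y + 4; vanishes at y ∈ {-2}. (4, -2): f_x = 108 ≠ 0.
Only singular point on the grid: (-2, -2).
Classify: substitute x = -2 + u, y = -2 + v and expand: f = u**3 + v**2.
No constant or linear terms (consistent with a singular point). Quadratic part: v**2. Cubic part: u**3.
The quadratic part v**2 is a perfect square, so there is a single (double) tangent line v = 0, i.e. y = -2. Restricting the cubic part to that line (v = 0) leaves u**3 ≠ 0, so f is not divisible by v and the branch is v² ≈ -u**3 to lowest order — this is a cusp.
Classification: cusp.


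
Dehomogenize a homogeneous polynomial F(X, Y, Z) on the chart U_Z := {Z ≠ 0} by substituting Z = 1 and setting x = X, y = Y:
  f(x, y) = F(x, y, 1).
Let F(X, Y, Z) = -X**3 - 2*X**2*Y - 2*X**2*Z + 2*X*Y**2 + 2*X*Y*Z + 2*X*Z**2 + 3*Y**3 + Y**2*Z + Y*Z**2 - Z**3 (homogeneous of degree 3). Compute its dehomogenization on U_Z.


f(x, y) = -x**3 - 2*x**2*y - 2*x**2 + 2*x*y**2 + 2*x*y + 2*x + 3*y**3 + y**2 + y - 1

On U_Z we set Z = 1. Each monomial c·X^i·Y^j·Z^k in F becomes c·x^i·y^j·1^k = c·x^i·y^j.
Substituting Z = 1: F(X, Y, 1) = -x**3 - 2*x**2*y - 2*x**2 + 2*x*y**2 + 2*x*y + 2*x + 3*y**3 + y**2 + y - 1.
Note: deg(f) ≤ deg(F) = 3; strict inequality happens when F is divisible by Z (lost terms).


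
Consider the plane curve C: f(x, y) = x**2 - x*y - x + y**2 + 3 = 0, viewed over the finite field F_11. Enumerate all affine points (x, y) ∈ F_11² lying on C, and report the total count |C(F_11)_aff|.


Affine F_11-points: {(1, 6), (4, 2), (6, 0), (6, 6), (7, 3), (7, 4), (8, 3), (8, 5), (9, 4), (9, 5), (10, 2), (10, 8)}; count = 12.

For each of the 121 pairs (x, y) ∈ F_11², evaluate f(x, y) mod 11. Record the zeros.
  x = 0: [0↦3, 1↦4, 2↦7, 3↦1, 4↦8, 5↦6, 6↦6, 7↦8, 8↦1, 9↦7, 10↦4]  zeros at y ∈ ∅
  x = 1: [0↦3, 1↦3, 2↦5, 3↦9, 4↦4, 5↦1, 6↦0, 7↦1, 8↦4, 9↦9, 10↦5]  zeros at y ∈ {6}
  x = 2: [0↦5, 1↦4, 2↦5, 3↦8, 4↦2, 5↦9, 6↦7, 7↦7, 8↦9, 9↦2, 10↦8]  zeros at y ∈ ∅
  x = 3: [0↦9, 1↦7, 2↦7, 3↦9, 4↦2, 5↦8, 6↦5, 7↦4, 8↦5, 9↦8, 10↦2]  zeros at y ∈ ∅
  x = 4: [0↦4, 1↦1, 2↦0, 3↦1, 4↦4, 5↦9, 6↦5, 7↦3, 8↦3, 9↦5, 10↦9]  zeros at y ∈ {2}
  x = 5: [0↦1, 1↦8, 2↦6, 3↦6, 4↦8, 5↦1, 6↦7, 7↦4, 8↦3, 9↦4, 10↦7]  zeros at y ∈ ∅
  x = 6: [0↦0, 1↦6, 2↦3, 3↦2, 4↦3, 5↦6, 6↦0, 7↦7, 8↦5, 9↦5, 10↦7]  zeros at y ∈ {0, 6}
  x = 7: [0↦1, 1↦6, 2↦2, 3↦0, 4↦0, 5↦2, 6↦6, 7↦1, 8↦9, 9↦8, 10↦9]  zeros at y ∈ {3, 4}
  x = 8: [0↦4, 1↦8, 2↦3, 3↦0, 4↦10, 5↦0, 6↦3, 7↦8, 8↦4, 9↦2, 10↦2]  zeros at y ∈ {3, 5}
  x = 9: [0↦9, 1↦1, 2↦6, 3↦2, 4↦0, 5↦0, 6↦2, 7↦6, 8↦1, 9↦9, 10↦8]  zeros at y ∈ {4, 5}
  x = 10: [0↦5, 1↦7, 2↦0, 3↦6, 4↦3, 5↦2, 6↦3, 7↦6, 8↦0, 9↦7, 10↦5]  zeros at y ∈ {2, 8}
Collecting zeros: affine points = {(1, 6), (4, 2), (6, 0), (6, 6), (7, 3), (7, 4), (8, 3), (8, 5), (9, 4), (9, 5), (10, 2), (10, 8)}.
Total count |C(F_11)_aff| = 12.


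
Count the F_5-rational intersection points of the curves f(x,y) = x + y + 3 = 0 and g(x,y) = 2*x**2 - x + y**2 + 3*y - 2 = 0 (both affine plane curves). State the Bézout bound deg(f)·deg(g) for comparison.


Common zeros: ∅; count = 0; Bézout bound = 2.

deg(f) = 1, deg(g) = 2, so Bézout bound = 2.
Scan x ∈ F_5. For each x, list the y ∈ F_5 with f(x, y) ≡ 0 and those with g(x, y) ≡ 0 (mod 5); the common zeros in that column are the intersection.
  x = 0: f ≡ 0 at y ∈ {2}; g ≡ 0 at y ∈ ∅; common: ∅.
  x = 1: f ≡ 0 at y ∈ {1}; g ≡ 0 at y ∈ ∅; common: ∅.
  x = 2: f ≡ 0 at y ∈ {0}; g ≡ 0 at y ∈ ∅; common: ∅.
  x = 3: f ≡ 0 at y ∈ {4}; g ≡ 0 at y ∈ ∅; common: ∅.
  x = 4: f ≡ 0 at y ∈ {3}; g ≡ 0 at y ∈ {1}; common: ∅.
Collecting: common zeros = ∅, so the count is 0.
Comparison with the Bézout bound: 0 ≤ 2 = deg(f)·deg(g), as expected for curves with no common component (the affine F_5-count falls short of the bound because intersections may lie at infinity, over extension fields, or carry multiplicity).


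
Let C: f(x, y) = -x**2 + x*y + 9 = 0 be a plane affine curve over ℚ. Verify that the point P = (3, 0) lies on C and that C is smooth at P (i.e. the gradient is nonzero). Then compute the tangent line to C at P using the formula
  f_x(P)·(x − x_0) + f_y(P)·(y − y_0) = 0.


Tangent line at P: -6*x + 3*y + 18 = 0.

Step 1: f(3, 0) = 0, so P lies on C.
Step 2: partial derivatives
  f_x(x, y) = -2*x + y, f_y(x, y) = x.
  f_x(P) = -6, f_y(P) = 3 (gradient nonzero, so P is smooth).
Step 3: tangent line at P: -6·(x − 3) + 3·(y − 0) = 0.
Expanding: -6*x + 3*y + 18 = 0.


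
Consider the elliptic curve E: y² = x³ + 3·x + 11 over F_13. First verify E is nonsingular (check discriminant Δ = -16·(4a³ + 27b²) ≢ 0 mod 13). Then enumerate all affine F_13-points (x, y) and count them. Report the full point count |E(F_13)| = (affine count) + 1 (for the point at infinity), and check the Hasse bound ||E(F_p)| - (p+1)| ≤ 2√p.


Affine points = {(2, 5), (2, 8), (4, 3), (4, 10), (8, 1), (8, 12), (9, 0), (10, 1), (10, 12), (11, 6), (11, 7)}; affine count = 11; |E(F_13)| = 12.

Discriminant check: Δ ∝ 4a³ + 27b² = 4·3³ + 27·11² = 4·27 + 27·121 ≡ 8 (mod 13). Nonzero ⇒ E is nonsingular.
For each x ∈ F_13, compute rhs = x³ + 3·x + 11 mod 13, then count y ∈ F_13 with y² ≡ rhs.
  x = 0: rhs = 11, matching y values: none (0 points).
  x = 1: rhs = 2, matching y values: none (0 points).
  x = 2: rhs = 12, matching y values: 5, 8 (2 points).
  x = 3: rhs = 8, matching y values: none (0 points).
  x = 4: rhs = 9, matching y values: 3, 10 (2 points).
  x = 5: rhs = 8, matching y values: none (0 points).
  x = 6: rhs = 11, matching y values: none (0 points).
  x = 7: rhs = 11, matching y values: none (0 points).
  x = 8: rhs = 1, matching y values: 1, 12 (2 points).
  x = 9: rhs = 0, matching y values: 0 (1 points).
  x = 10: rhs = 1, matching y values: 1, 12 (2 points).
  x = 11: rhs = 10, matching y values: 6, 7 (2 points).
  x = 12: rhs = 7, matching y values: none (0 points).
Total affine count: 11.
Full point count |E(F_13)| = 11 + 1 = 12.
Hasse bound: |12 − (13+1)| = |-2| = 2 ≤ 2√13 ≈ 7.2111 ✓.


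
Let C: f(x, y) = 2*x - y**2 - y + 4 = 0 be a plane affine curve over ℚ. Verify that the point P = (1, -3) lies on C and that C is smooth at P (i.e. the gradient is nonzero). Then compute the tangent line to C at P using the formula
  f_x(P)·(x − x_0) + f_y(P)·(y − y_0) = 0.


Tangent line at P: 2*x + 5*y + 13 = 0.

Step 1: f(1, -3) = 0, so P lies on C.
Step 2: partial derivatives
  f_x(x, y) = 2, f_y(x, y) = -2*y - 1.
  f_x(P) = 2, f_y(P) = 5 (gradient nonzero, so P is smooth).
Step 3: tangent line at P: 2·(x − 1) + 5·(y − -3) = 0.
Expanding: 2*x + 5*y + 13 = 0.


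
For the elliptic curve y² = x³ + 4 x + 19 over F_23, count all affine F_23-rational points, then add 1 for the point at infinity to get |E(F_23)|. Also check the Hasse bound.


Affine points = {(1, 1), (1, 22), (2, 9), (2, 14), (3, 9), (3, 14), (5, 7), (5, 16), (6, 11), (6, 12), (9, 5), (9, 18), (10, 1), (10, 22), (12, 1), (12, 22), (14, 6), (14, 17), (15, 2), (15, 21), (16, 4), (16, 19), (17, 3), (17, 20), (18, 9), (18, 14), (19, 10), (19, 13), (20, 7), (20, 16), (21, 7), (21, 16)}; affine count = 32; |E(F_23)| = 33.

Discriminant check: Δ ∝ 4a³ + 27b² = 4·4³ + 27·19² = 4·64 + 27·361 ≡ 21 (mod 23). Nonzero ⇒ E is nonsingular.
For each x ∈ F_23, compute rhs = x³ + 4·x + 19 mod 23, then count y ∈ F_23 with y² ≡ rhs.
  x = 0: rhs = 19, matching y values: none (0 points).
  x = 1: rhs = 1, matching y values: 1, 22 (2 points).
  x = 2: rhs = 12, matching y values: 9, 14 (2 points).
  x = 3: rhs = 12, matching y values: 9, 14 (2 points).
  x = 4: rhs = 7, matching y values: none (0 points).
  x = 5: rhs = 3, matching y values: 7, 16 (2 points).
  x = 6: rhs = 6, matching y values: 11, 12 (2 points).
  x = 7: rhs = 22, matching y values: none (0 points).
  x = 8: rhs = 11, matching y values: none (0 points).
  x = 9: rhs = 2, matching y values: 5, 18 (2 points).
  x = 10: rhs = 1, matching y values: 1, 22 (2 points).
  x = 11: rhs = 14, matching y values: none (0 points).
  x = 12: rhs = 1, matching y values: 1, 22 (2 points).
  x = 13: rhs = 14, matching y values: none (0 points).
  x = 14: rhs = 13, matching y values: 6, 17 (2 points).
  x = 15: rhs = 4, matching y values: 2, 21 (2 points).
  x = 16: rhs = 16, matching y values: 4, 19 (2 points).
  x = 17: rhs = 9, matching y values: 3, 20 (2 points).
  x = 18: rhs = 12, matching y values: 9, 14 (2 points).
  x = 19: rhs = 8, matching y values: 10, 13 (2 points).
  x = 20: rhs = 3, matching y values: 7, 16 (2 points).
  x = 21: rhs = 3, matching y values: 7, 16 (2 points).
  x = 22: rhs = 14, matching y values: none (0 points).
Total affine count: 32.
Full point count |E(F_23)| = 32 + 1 = 33.
Hasse bound: |33 − (23+1)| = |9| = 9 ≤ 2√23 ≈ 9.5917 ✓.


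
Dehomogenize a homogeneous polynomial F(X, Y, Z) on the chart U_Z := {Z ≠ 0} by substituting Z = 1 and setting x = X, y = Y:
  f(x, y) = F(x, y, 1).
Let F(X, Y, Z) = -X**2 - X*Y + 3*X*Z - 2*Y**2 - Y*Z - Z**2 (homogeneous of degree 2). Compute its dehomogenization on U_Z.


f(x, y) = -x**2 - x*y + 3*x - 2*y**2 - y - 1

On U_Z we set Z = 1. Each monomial c·X^i·Y^j·Z^k in F becomes c·x^i·y^j·1^k = c·x^i·y^j.
Substituting Z = 1: F(X, Y, 1) = -x**2 - x*y + 3*x - 2*y**2 - y - 1.
Note: deg(f) ≤ deg(F) = 2; strict inequality happens when F is divisible by Z (lost terms).


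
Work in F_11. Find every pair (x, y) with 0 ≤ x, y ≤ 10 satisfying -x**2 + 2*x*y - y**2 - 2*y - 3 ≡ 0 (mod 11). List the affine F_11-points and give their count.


Affine F_11-points: {(0, 2), (0, 7), (2, 5), (2, 8), (3, 7), (3, 8), (4, 2), (4, 4), (8, 5), (8, 9), (10, 9)}; count = 11.

For each of the 121 pairs (x, y) ∈ F_11², evaluate f(x, y) mod 11. Record the zeros.
  x = 0: [0↦8, 1↦5, 2↦0, 3↦4, 4↦6, 5↦6, 6↦4, 7↦0, 8↦5, 9↦8, 10↦9]  zeros at y ∈ {2, 7}
  x = 1: [0↦7, 1↦6, 2↦3, 3↦9, 4↦2, 5↦4, 6↦4, 7↦2, 8↦9, 9↦3, 10↦6]  zeros at y ∈ ∅
  x = 2: [0↦4, 1↦5, 2↦4, 3↦1, 4↦7, 5↦0, 6↦2, 7↦2, 8↦0, 9↦7, 10↦1]  zeros at y ∈ {5, 8}
  x = 3: [0↦10, 1↦2, 2↦3, 3↦2, 4↦10, 5↦5, 6↦9, 7↦0, 8↦0, 9↦9, 10↦5]  zeros at y ∈ {7, 8}
  x = 4: [0↦3, 1↦8, 2↦0, 3↦1, 4↦0, 5↦8, 6↦3, 7↦7, 8↦9, 9↦9, 10↦7]  zeros at y ∈ {2, 4}
  x = 5: [0↦5, 1↦1, 2↦6, 3↦9, 4↦10, 5↦9, 6↦6, 7↦1, 8↦5, 9↦7, 10↦7]  zeros at y ∈ ∅
  x = 6: [0↦5, 1↦3, 2↦10, 3↦4, 4↦7, 5↦8, 6↦7, 7↦4, 8↦10, 9↦3, 10↦5]  zeros at y ∈ ∅
  x = 7: [0↦3, 1↦3, 2↦1, 3↦8, 4↦2, 5↦5, 6↦6, 7↦5, 8↦2, 9↦8, 10↦1]  zeros at y ∈ ∅
  x = 8: [0↦10, 1↦1, 2↦1, 3↦10, 4↦6, 5↦0, 6↦3, 7↦4, 8↦3, 9↦0, 10↦6]  zeros at y ∈ {5, 9}
  x = 9: [0↦4, 1↦8, 2↦10, 3↦10, 4↦8, 5↦4, 6↦9, 7↦1, 8↦2, 9↦1, 10↦9]  zeros at y ∈ ∅
  x = 10: [0↦7, 1↦2, 2↦6, 3↦8, 4↦8, 5↦6, 6↦2, 7↦7, 8↦10, 9↦0, 10↦10]  zeros at y ∈ {9}
Collecting zeros: affine points = {(0, 2), (0, 7), (2, 5), (2, 8), (3, 7), (3, 8), (4, 2), (4, 4), (8, 5), (8, 9), (10, 9)}.
Total count |C(F_11)_aff| = 11.


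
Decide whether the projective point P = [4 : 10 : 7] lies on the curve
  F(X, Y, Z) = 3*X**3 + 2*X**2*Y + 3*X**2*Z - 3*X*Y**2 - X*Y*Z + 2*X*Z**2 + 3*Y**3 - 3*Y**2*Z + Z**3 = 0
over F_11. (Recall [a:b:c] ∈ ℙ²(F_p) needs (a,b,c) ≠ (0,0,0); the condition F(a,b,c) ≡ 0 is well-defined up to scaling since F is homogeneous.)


F(4,10,7) ≡ 2 (mod 11); P is NOT on the curve.

Evaluate F(4, 10, 7) term-by-term (mod 11).
  3*X**3 ↦ 3·64·1·1 = 192
  2*X**2*Y ↦ 2·16·10·1 = 320
  3*X**2*Z ↦ 3·16·1·7 = 336
  -3*X*Y**2 ↦ -3·4·100·1 = -1200
  -X*Y*Z ↦ -1·4·10·7 = -280
  2*X*Z**2 ↦ 2·4·1·49 = 392
  3*Y**3 ↦ 3·1·1000·1 = 3000
  -3*Y**2*Z ↦ -3·1·100·7 = -2100
  Z**3 ↦ 1·1·1·343 = 343
Sum: F(4, 10, 7) = (192) + (320) + (336) + (-1200) + (-280) + (392) + (3000) + (-2100) + (343) = 1003.
Reducing mod 11: 1003 ≡ 2 (mod 11).
Since F(a, b, c) ≡ 2 ≠ 0 (mod 11), P does NOT lie on the curve.


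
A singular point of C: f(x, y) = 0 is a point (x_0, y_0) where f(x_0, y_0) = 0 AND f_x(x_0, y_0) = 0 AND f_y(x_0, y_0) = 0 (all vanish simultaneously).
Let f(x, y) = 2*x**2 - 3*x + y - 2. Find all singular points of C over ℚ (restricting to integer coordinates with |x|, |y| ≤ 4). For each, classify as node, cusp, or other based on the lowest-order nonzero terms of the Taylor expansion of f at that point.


No singular points in the scanned grid; C is smooth there.

Compute partial derivatives:
  f_x = 4*x - 3.
  f_y = 1.
f_y = 1 is a nonzero constant, so f_y never vanishes: no point (x, y) can satisfy f = f_x = f_y = 0. In particular no (x, y) ∈ {−4, ..., 4}² is singular; the curve is smooth.


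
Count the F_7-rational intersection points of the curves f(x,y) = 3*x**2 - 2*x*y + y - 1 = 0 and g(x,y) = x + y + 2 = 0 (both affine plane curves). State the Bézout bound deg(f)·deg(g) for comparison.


Common zeros: ∅; count = 0; Bézout bound = 2.

deg(f) = 2, deg(g) = 1, so Bézout bound = 2.
Scan x ∈ F_7. For each x, list the y ∈ F_7 with f(x, y) ≡ 0 and those with g(x, y) ≡ 0 (mod 7); the common zeros in that column are the intersection.
  x = 0: f ≡ 0 at y ∈ {1}; g ≡ 0 at y ∈ {5}; common: ∅.
  x = 1: f ≡ 0 at y ∈ {2}; g ≡ 0 at y ∈ {4}; common: ∅.
  x = 2: f ≡ 0 at y ∈ {6}; g ≡ 0 at y ∈ {3}; common: ∅.
  x = 3: f ≡ 0 at y ∈ {1}; g ≡ 0 at y ∈ {2}; common: ∅.
  x = 4: f ≡ 0 at y ∈ ∅; g ≡ 0 at y ∈ {1}; common: ∅.
  x = 5: f ≡ 0 at y ∈ {2}; g ≡ 0 at y ∈ {0}; common: ∅.
  x = 6: f ≡ 0 at y ∈ {4}; g ≡ 0 at y ∈ {6}; common: ∅.
Collecting: common zeros = ∅, so the count is 0.
Comparison with the Bézout bound: 0 ≤ 2 = deg(f)·deg(g), as expected for curves with no common component (the affine F_7-count falls short of the bound because intersections may lie at infinity, over extension fields, or carry multiplicity).


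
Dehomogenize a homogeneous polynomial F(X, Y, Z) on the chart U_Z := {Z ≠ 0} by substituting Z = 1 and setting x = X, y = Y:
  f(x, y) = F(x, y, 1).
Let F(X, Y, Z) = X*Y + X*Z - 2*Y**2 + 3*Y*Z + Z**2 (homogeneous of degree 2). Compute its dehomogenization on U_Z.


f(x, y) = x*y + x - 2*y**2 + 3*y + 1

On U_Z we set Z = 1. Each monomial c·X^i·Y^j·Z^k in F becomes c·x^i·y^j·1^k = c·x^i·y^j.
Substituting Z = 1: F(X, Y, 1) = x*y + x - 2*y**2 + 3*y + 1.
Note: deg(f) ≤ deg(F) = 2; strict inequality happens when F is divisible by Z (lost terms).


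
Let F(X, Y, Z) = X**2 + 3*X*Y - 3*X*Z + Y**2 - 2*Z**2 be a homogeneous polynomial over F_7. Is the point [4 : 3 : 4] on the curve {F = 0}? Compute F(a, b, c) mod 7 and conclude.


F(4,3,4) ≡ 2 (mod 7); P is NOT on the curve.

Evaluate F(4, 3, 4) term-by-term (mod 7).
  X**2 ↦ 1·16·1·1 = 16
  3*X*Y ↦ 3·4·3·1 = 36
  -3*X*Z ↦ -3·4·1·4 = -48
  Y**2 ↦ 1·1·9·1 = 9
  -2*Z**2 ↦ -2·1·1·16 = -32
Sum: F(4, 3, 4) = (16) + (36) + (-48) + (9) + (-32) = -19.
Reducing mod 7: -19 ≡ 2 (mod 7).
Since F(a, b, c) ≡ 2 ≠ 0 (mod 7), P does NOT lie on the curve.


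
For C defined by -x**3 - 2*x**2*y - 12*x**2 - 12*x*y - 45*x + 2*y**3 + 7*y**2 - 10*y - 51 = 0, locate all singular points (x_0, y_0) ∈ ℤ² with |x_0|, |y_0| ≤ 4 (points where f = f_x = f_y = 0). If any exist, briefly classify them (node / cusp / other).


Singular points: {(-3, -1)}; classification: node.

Compute partial derivatives:
  f_x = -3*x**2 - 4*x*y - 24*x - 12*y - 45.
  f_y = -2*x**2 - 12*x + 6*y**2 + 14*y - 10.
Scan x_0 ∈ {−4, ..., 4}. For each x_0, f_y(x_0, y) is a polynomial in y; find its integer roots y ∈ {−4, ..., 4}, then test f_x and f at those candidates.
  x = -4: f_y(-4, y) = 6*y**2 + 14*y + 6; no integer root y with |y| ≤ 4.
  x = -3: f_y(-3, y) = 6*y**2 + 14*y + 8; vanishes at y ∈ {-1}. (-3, -1): f_x = 0, f = 0 — SINGULAR.
  x = -2: f_y(-2, y) = 6*y**2 + 14*y + 6; no integer root y with |y| ≤ 4.
  x = -1: f_y(-1, y) = 6*y**2 + 14*y; vanishes at y ∈ {0}. (-1, 0): f_x = -24 ≠ 0.
  x = 0: f_y(0, y) = 6*y**2 + 14*y - 10; no integer root y with |y| ≤ 4.
  x = 1: f_y(1, y) = 6*y**2 + 14*y - 24; no integer root y with |y| ≤ 4.
  x = 2: f_y(2, y) = 6*y**2 + 14*y - 42; no integer root y with |y| ≤ 4.
  x = 3: f_y(3, y) = 6*y**2 + 14*y - 64; no integer root y with |y| ≤ 4.
  x = 4: f_y(4, y) = 6*y**2 + 14*y - 90; no integer root y with |y| ≤ 4.
Only singular point on the grid: (-3, -1).
Classify: substitute x = -3 + u, y = -1 + v and expand: f = -u**3 - 2*u**2*v - u**2 + 2*v**3 + v**2.
No constant or linear terms (consistent with a singular point). Quadratic part: -u**2 + v**2. Cubic part: -u**3 - 2*u**2*v + 2*v**3.
The quadratic part v**2 - u**2 = (v − u)(v + u) splits into two distinct linear factors, so there are two distinct tangent lines y − -1 = ±(x − -3) — this is a node (ordinary double point).
Classification: node.


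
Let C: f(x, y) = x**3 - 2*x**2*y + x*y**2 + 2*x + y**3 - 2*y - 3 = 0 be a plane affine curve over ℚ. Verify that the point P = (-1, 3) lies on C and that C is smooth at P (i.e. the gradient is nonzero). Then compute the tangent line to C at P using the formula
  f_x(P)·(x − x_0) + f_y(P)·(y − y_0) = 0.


Tangent line at P: 26*x + 17*y - 25 = 0.

Step 1: f(-1, 3) = 0, so P lies on C.
Step 2: partial derivatives
  f_x(x, y) = 3*x**2 - 4*x*y + y**2 + 2, f_y(x, y) = -2*x**2 + 2*x*y + 3*y**2 - 2.
  f_x(P) = 26, f_y(P) = 17 (gradient nonzero, so P is smooth).
Step 3: tangent line at P: 26·(x − -1) + 17·(y − 3) = 0.
Expanding: 26*x + 17*y - 25 = 0.


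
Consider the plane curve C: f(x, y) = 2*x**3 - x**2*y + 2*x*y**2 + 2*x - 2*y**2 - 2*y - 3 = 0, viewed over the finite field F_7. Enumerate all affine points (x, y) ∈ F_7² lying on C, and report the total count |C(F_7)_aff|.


Affine F_7-points: {(0, 1), (0, 5), (1, 5), (3, 4), (4, 0), (4, 3), (5, 1), (5, 5), (6, 0), (6, 1)}; count = 10.

For each of the 49 pairs (x, y) ∈ F_7², evaluate f(x, y) mod 7. Record the zeros.
  x = 0: [0↦4, 1↦0, 2↦6, 3↦1, 4↦6, 5↦0, 6↦4]  zeros at y ∈ {1, 5}
  x = 1: [0↦1, 1↦5, 2↦2, 3↦6, 4↦3, 5↦0, 6↦4]  zeros at y ∈ {5}
  x = 2: [0↦3, 1↦6, 2↦6, 3↦3, 4↦4, 5↦2, 6↦4]  zeros at y ∈ ∅
  x = 3: [0↦1, 1↦1, 2↦2, 3↦4, 4↦0, 5↦4, 6↦2]  zeros at y ∈ {4}
  x = 4: [0↦0, 1↦2, 2↦2, 3↦0, 4↦3, 5↦4, 6↦3]  zeros at y ∈ {0, 3}
  x = 5: [0↦5, 1↦0, 2↦4, 3↦3, 4↦4, 5↦0, 6↦5]  zeros at y ∈ {1, 5}
  x = 6: [0↦0, 1↦0, 2↦6, 3↦4, 4↦1, 5↦4, 6↦6]  zeros at y ∈ {0, 1}
Collecting zeros: affine points = {(0, 1), (0, 5), (1, 5), (3, 4), (4, 0), (4, 3), (5, 1), (5, 5), (6, 0), (6, 1)}.
Total count |C(F_7)_aff| = 10.


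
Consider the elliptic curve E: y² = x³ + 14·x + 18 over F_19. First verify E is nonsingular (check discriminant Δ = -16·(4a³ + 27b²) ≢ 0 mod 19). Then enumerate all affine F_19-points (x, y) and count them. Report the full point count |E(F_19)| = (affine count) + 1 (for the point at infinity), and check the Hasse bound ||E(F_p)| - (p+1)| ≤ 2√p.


Affine points = {(2, 4), (2, 15), (3, 7), (3, 12), (4, 9), (4, 10), (5, 2), (5, 17), (16, 5), (16, 14), (17, 1), (17, 18)}; affine count = 12; |E(F_19)| = 13.

Discriminant check: Δ ∝ 4a³ + 27b² = 4·14³ + 27·18² = 4·2744 + 27·324 ≡ 2 (mod 19). Nonzero ⇒ E is nonsingular.
For each x ∈ F_19, compute rhs = x³ + 14·x + 18 mod 19, then count y ∈ F_19 with y² ≡ rhs.
  x = 0: rhs = 18, matching y values: none (0 points).
  x = 1: rhs = 14, matching y values: none (0 points).
  x = 2: rhs = 16, matching y values: 4, 15 (2 points).
  x = 3: rhs = 11, matching y values: 7, 12 (2 points).
  x = 4: rhs = 5, matching y values: 9, 10 (2 points).
  x = 5: rhs = 4, matching y values: 2, 17 (2 points).
  x = 6: rhs = 14, matching y values: none (0 points).
  x = 7: rhs = 3, matching y values: none (0 points).
  x = 8: rhs = 15, matching y values: none (0 points).
  x = 9: rhs = 18, matching y values: none (0 points).
  x = 10: rhs = 18, matching y values: none (0 points).
  x = 11: rhs = 2, matching y values: none (0 points).
  x = 12: rhs = 14, matching y values: none (0 points).
  x = 13: rhs = 3, matching y values: none (0 points).
  x = 14: rhs = 13, matching y values: none (0 points).
  x = 15: rhs = 12, matching y values: none (0 points).
  x = 16: rhs = 6, matching y values: 5, 14 (2 points).
  x = 17: rhs = 1, matching y values: 1, 18 (2 points).
  x = 18: rhs = 3, matching y values: none (0 points).
Total affine count: 12.
Full point count |E(F_19)| = 12 + 1 = 13.
Hasse bound: |13 − (19+1)| = |-7| = 7 ≤ 2√19 ≈ 8.7178 ✓.


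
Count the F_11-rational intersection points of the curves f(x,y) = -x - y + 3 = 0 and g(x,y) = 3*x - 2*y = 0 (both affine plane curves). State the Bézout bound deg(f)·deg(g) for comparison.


Common zeros: {(10, 4)}; count = 1; Bézout bound = 1.

deg(f) = 1, deg(g) = 1, so Bézout bound = 1.
Scan x ∈ F_11. For each x, list the y ∈ F_11 with f(x, y) ≡ 0 and those with g(x, y) ≡ 0 (mod 11); the common zeros in that column are the intersection.
  x = 0: f ≡ 0 at y ∈ {3}; g ≡ 0 at y ∈ {0}; common: ∅.
  x = 1: f ≡ 0 at y ∈ {2}; g ≡ 0 at y ∈ {7}; common: ∅.
  x = 2: f ≡ 0 at y ∈ {1}; g ≡ 0 at y ∈ {3}; common: ∅.
  x = 3: f ≡ 0 at y ∈ {0}; g ≡ 0 at y ∈ {10}; common: ∅.
  x = 4: f ≡ 0 at y ∈ {10}; g ≡ 0 at y ∈ {6}; common: ∅.
  x = 5: f ≡ 0 at y ∈ {9}; g ≡ 0 at y ∈ {2}; common: ∅.
  x = 6: f ≡ 0 at y ∈ {8}; g ≡ 0 at y ∈ {9}; common: ∅.
  x = 7: f ≡ 0 at y ∈ {7}; g ≡ 0 at y ∈ {5}; common: ∅.
  x = 8: f ≡ 0 at y ∈ {6}; g ≡ 0 at y ∈ {1}; common: ∅.
  x = 9: f ≡ 0 at y ∈ {5}; g ≡ 0 at y ∈ {8}; common: ∅.
  x = 10: f ≡ 0 at y ∈ {4}; g ≡ 0 at y ∈ {4}; common: {4}.
Collecting: common zeros = {(10, 4)}, so the count is 1.
Comparison with the Bézout bound: 1 ≤ 1 = deg(f)·deg(g), as expected for curves with no common component (the bound is attained).


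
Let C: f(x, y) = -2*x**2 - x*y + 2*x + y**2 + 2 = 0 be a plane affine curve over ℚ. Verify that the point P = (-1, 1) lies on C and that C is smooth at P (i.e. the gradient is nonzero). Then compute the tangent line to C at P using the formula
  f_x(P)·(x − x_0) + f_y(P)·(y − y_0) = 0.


Tangent line at P: 5*x + 3*y + 2 = 0.

Step 1: f(-1, 1) = 0, so P lies on C.
Step 2: partial derivatives
  f_x(x, y) = -4*x - y + 2, f_y(x, y) = -x + 2*y.
  f_x(P) = 5, f_y(P) = 3 (gradient nonzero, so P is smooth).
Step 3: tangent line at P: 5·(x − -1) + 3·(y − 1) = 0.
Expanding: 5*x + 3*y + 2 = 0.


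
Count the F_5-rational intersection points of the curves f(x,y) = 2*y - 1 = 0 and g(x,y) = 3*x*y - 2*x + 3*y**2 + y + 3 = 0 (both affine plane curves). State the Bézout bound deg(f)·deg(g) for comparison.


Common zeros: {(1, 3)}; count = 1; Bézout bound = 2.

deg(f) = 1, deg(g) = 2, so Bézout bound = 2.
Scan x ∈ F_5. For each x, list the y ∈ F_5 with f(x, y) ≡ 0 and those with g(x, y) ≡ 0 (mod 5); the common zeros in that column are the intersection.
  x = 0: f ≡ 0 at y ∈ {3}; g ≡ 0 at y ∈ {4}; common: ∅.
  x = 1: f ≡ 0 at y ∈ {3}; g ≡ 0 at y ∈ {3, 4}; common: {3}.
  x = 2: f ≡ 0 at y ∈ {3}; g ≡ 0 at y ∈ {2, 4}; common: ∅.
  x = 3: f ≡ 0 at y ∈ {3}; g ≡ 0 at y ∈ {1, 4}; common: ∅.
  x = 4: f ≡ 0 at y ∈ {3}; g ≡ 0 at y ∈ {0, 4}; common: ∅.
Collecting: common zeros = {(1, 3)}, so the count is 1.
Comparison with the Bézout bound: 1 ≤ 2 = deg(f)·deg(g), as expected for curves with no common component (the affine F_5-count falls short of the bound because intersections may lie at infinity, over extension fields, or carry multiplicity).


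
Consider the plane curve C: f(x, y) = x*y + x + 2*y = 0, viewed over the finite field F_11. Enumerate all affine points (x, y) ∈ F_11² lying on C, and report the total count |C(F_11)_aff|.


Affine F_11-points: {(0, 0), (1, 7), (2, 5), (3, 6), (4, 3), (5, 4), (6, 2), (7, 9), (8, 8), (10, 1)}; count = 10.

For each of the 121 pairs (x, y) ∈ F_11², evaluate f(x, y) mod 11. Record the zeros.
  x = 0: [0↦0, 1↦2, 2↦4, 3↦6, 4↦8, 5↦10, 6↦1, 7↦3, 8↦5, 9↦7, 10↦9]  zeros at y ∈ {0}
  x = 1: [0↦1, 1↦4, 2↦7, 3↦10, 4↦2, 5↦5, 6↦8, 7↦0, 8↦3, 9↦6, 10↦9]  zeros at y ∈ {7}
  x = 2: [0↦2, 1↦6, 2↦10, 3↦3, 4↦7, 5↦0, 6↦4, 7↦8, 8↦1, 9↦5, 10↦9]  zeros at y ∈ {5}
  x = 3: [0↦3, 1↦8, 2↦2, 3↦7, 4↦1, 5↦6, 6↦0, 7↦5, 8↦10, 9↦4, 10↦9]  zeros at y ∈ {6}
  x = 4: [0↦4, 1↦10, 2↦5, 3↦0, 4↦6, 5↦1, 6↦7, 7↦2, 8↦8, 9↦3, 10↦9]  zeros at y ∈ {3}
  x = 5: [0↦5, 1↦1, 2↦8, 3↦4, 4↦0, 5↦7, 6↦3, 7↦10, 8↦6, 9↦2, 10↦9]  zeros at y ∈ {4}
  x = 6: [0↦6, 1↦3, 2↦0, 3↦8, 4↦5, 5↦2, 6↦10, 7↦7, 8↦4, 9↦1, 10↦9]  zeros at y ∈ {2}
  x = 7: [0↦7, 1↦5, 2↦3, 3↦1, 4↦10, 5↦8, 6↦6, 7↦4, 8↦2, 9↦0, 10↦9]  zeros at y ∈ {9}
  x = 8: [0↦8, 1↦7, 2↦6, 3↦5, 4↦4, 5↦3, 6↦2, 7↦1, 8↦0, 9↦10, 10↦9]  zeros at y ∈ {8}
  x = 9: [0↦9, 1↦9, 2↦9, 3↦9, 4↦9, 5↦9, 6↦9, 7↦9, 8↦9, 9↦9, 10↦9]  zeros at y ∈ ∅
  x = 10: [0↦10, 1↦0, 2↦1, 3↦2, 4↦3, 5↦4, 6↦5, 7↦6, 8↦7, 9↦8, 10↦9]  zeros at y ∈ {1}
Collecting zeros: affine points = {(0, 0), (1, 7), (2, 5), (3, 6), (4, 3), (5, 4), (6, 2), (7, 9), (8, 8), (10, 1)}.
Total count |C(F_11)_aff| = 10.


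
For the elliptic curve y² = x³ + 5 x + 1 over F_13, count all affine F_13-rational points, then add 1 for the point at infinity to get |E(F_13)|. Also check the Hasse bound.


Affine points = {(0, 1), (0, 12), (3, 2), (3, 11), (6, 0), (11, 3), (11, 10)}; affine count = 7; |E(F_13)| = 8.

Discriminant check: Δ ∝ 4a³ + 27b² = 4·5³ + 27·1² = 4·125 + 27·1 ≡ 7 (mod 13). Nonzero ⇒ E is nonsingular.
For each x ∈ F_13, compute rhs = x³ + 5·x + 1 mod 13, then count y ∈ F_13 with y² ≡ rhs.
  x = 0: rhs = 1, matching y values: 1, 12 (2 points).
  x = 1: rhs = 7, matching y values: none (0 points).
  x = 2: rhs = 6, matching y values: none (0 points).
  x = 3: rhs = 4, matching y values: 2, 11 (2 points).
  x = 4: rhs = 7, matching y values: none (0 points).
  x = 5: rhs = 8, matching y values: none (0 points).
  x = 6: rhs = 0, matching y values: 0 (1 points).
  x = 7: rhs = 2, matching y values: none (0 points).
  x = 8: rhs = 7, matching y values: none (0 points).
  x = 9: rhs = 8, matching y values: none (0 points).
  x = 10: rhs = 11, matching y values: none (0 points).
  x = 11: rhs = 9, matching y values: 3, 10 (2 points).
  x = 12: rhs = 8, matching y values: none (0 points).
Total affine count: 7.
Full point count |E(F_13)| = 7 + 1 = 8.
Hasse bound: |8 − (13+1)| = |-6| = 6 ≤ 2√13 ≈ 7.2111 ✓.


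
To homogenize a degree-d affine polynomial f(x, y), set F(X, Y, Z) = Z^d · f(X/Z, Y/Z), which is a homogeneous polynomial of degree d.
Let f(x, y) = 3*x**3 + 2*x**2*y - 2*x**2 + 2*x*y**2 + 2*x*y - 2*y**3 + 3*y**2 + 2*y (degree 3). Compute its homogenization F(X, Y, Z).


F(X, Y, Z) = 3*X**3 + 2*X**2*Y - 2*X**2*Z + 2*X*Y**2 + 2*X*Y*Z - 2*Y**3 + 3*Y**2*Z + 2*Y*Z**2

deg(f) = 3.
Substitute x = X/Z, y = Y/Z into f, then multiply by Z^3.
  monomial 3·x^3·y^0 ↦ 3·X^3·Y^0·Z^0.
  monomial 2·x^2·y^1 ↦ 2·X^2·Y^1·Z^0.
  monomial -2·x^2·y^0 ↦ -2·X^2·Y^0·Z^1.
  monomial 2·x^1·y^2 ↦ 2·X^1·Y^2·Z^0.
  monomial 2·x^1·y^1 ↦ 2·X^1·Y^1·Z^1.
  monomial -2·x^0·y^3 ↦ -2·X^0·Y^3·Z^0.
  monomial 3·x^0·y^2 ↦ 3·X^0·Y^2·Z^1.
  monomial 2·x^0·y^1 ↦ 2·X^0·Y^1·Z^2.
Collecting: F(X, Y, Z) = 3*X**3 + 2*X**2*Y - 2*X**2*Z + 2*X*Y**2 + 2*X*Y*Z - 2*Y**3 + 3*Y**2*Z + 2*Y*Z**2.


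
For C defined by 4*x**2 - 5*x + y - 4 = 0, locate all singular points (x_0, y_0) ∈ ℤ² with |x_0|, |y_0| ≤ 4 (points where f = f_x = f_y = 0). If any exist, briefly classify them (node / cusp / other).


No singular points in the scanned grid; C is smooth there.

Compute partial derivatives:
  f_x = 8*x - 5.
  f_y = 1.
f_y = 1 is a nonzero constant, so f_y never vanishes: no point (x, y) can satisfy f = f_x = f_y = 0. In particular no (x, y) ∈ {−4, ..., 4}² is singular; the curve is smooth.
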